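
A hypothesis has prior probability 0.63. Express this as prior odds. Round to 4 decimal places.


Odds = P(H) / P(not H) = 0.63 / 0.37
= 1.7027

1.7027


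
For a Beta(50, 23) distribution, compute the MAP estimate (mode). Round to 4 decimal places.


MAP = mode = (a-1)/(a+b-2)
= (50-1)/(50+23-2)
= 49/71 = 0.6901

0.6901


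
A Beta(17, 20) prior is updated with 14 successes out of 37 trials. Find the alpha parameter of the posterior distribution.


In the Beta-Binomial conjugate update:
alpha_post = alpha_prior + successes
= 17 + 14
= 31

31


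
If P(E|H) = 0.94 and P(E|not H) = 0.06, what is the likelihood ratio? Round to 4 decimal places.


Likelihood ratio = P(E|H) / P(E|not H)
= 0.94 / 0.06
= 15.6667

15.6667


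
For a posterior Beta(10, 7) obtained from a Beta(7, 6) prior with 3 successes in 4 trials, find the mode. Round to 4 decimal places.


Mode = (alpha - 1) / (alpha + beta - 2)
= 9 / 15
= 0.6

0.6


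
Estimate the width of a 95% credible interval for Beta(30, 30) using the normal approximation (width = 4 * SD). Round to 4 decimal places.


For Beta(a,b): Var = ab/((a+b)^2(a+b+1))
Var = 0.0041, SD = 0.064
Approximate 95% CI width = 4 * 0.064 = 0.2561

0.2561


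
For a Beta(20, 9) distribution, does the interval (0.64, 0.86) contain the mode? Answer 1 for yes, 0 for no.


Mode of Beta(a,b) = (a-1)/(a+b-2)
= (20-1)/(20+9-2) = 0.7037
Check: 0.64 <= 0.7037 <= 0.86?
Result: 1

1


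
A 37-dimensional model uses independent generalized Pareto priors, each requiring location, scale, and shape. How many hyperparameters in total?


Per parameter: 3 (location, scale, and shape).
Total = 37 * 3 = 111

111


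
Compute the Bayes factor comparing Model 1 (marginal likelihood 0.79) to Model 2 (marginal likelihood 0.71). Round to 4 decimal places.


BF12 = marginal likelihood of M1 / marginal likelihood of M2
= 0.79/0.71
= 1.1127

1.1127


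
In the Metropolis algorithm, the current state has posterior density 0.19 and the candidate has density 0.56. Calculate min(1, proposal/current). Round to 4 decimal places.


Ratio = 0.56/0.19 = 2.9474
Acceptance probability = min(1, 2.9474)
= 1.0

1.0


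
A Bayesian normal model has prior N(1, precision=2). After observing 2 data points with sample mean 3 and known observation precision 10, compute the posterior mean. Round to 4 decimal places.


Posterior mean = (prior_precision * prior_mean + n * data_precision * data_mean) / (prior_precision + n * data_precision)
Numerator = 2*1 + 2*10*3 = 62
Denominator = 2 + 2*10 = 22
Posterior mean = 2.8182

2.8182


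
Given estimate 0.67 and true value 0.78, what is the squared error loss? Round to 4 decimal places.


Squared error = (estimate - true)^2
Difference = -0.11
Loss = -0.11^2 = 0.0121

0.0121


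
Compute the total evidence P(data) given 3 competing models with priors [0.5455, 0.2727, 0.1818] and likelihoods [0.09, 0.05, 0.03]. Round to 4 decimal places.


Marginal likelihood = sum P(model_i) * P(data|model_i)
Model 1: 0.5455 * 0.09 = 0.0491
Model 2: 0.2727 * 0.05 = 0.0136
Model 3: 0.1818 * 0.03 = 0.0055
Total = 0.0682

0.0682


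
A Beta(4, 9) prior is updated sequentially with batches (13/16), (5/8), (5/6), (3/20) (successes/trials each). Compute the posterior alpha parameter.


Sequential conjugate updating is equivalent to a single batch update.
Total successes across all batches = 26
alpha_posterior = alpha_prior + total_successes = 4 + 26
= 30

30


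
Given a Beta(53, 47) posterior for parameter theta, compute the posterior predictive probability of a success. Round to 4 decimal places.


For a Beta-Bernoulli model, the predictive probability is the mean:
P(success) = 53/(53+47) = 53/100 = 0.53

0.53


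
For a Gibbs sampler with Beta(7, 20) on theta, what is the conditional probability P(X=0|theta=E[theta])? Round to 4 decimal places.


E[theta] = 7/(7+20) = 0.2593
P(X=0|theta) = 1 - theta = 0.7407

0.7407


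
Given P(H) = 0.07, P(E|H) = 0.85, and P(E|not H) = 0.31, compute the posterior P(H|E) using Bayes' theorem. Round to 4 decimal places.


By Bayes' theorem: P(H|E) = P(E|H)*P(H) / P(E)
P(E) = P(E|H)*P(H) + P(E|not H)*P(not H)
P(E) = 0.85*0.07 + 0.31*0.93 = 0.3478
P(H|E) = 0.85*0.07 / 0.3478 = 0.1711

0.1711


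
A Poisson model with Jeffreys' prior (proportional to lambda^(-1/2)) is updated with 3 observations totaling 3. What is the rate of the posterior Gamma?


Posterior = Gamma(0.5 + S, n)
= Gamma(0.5 + 3, 3)
Posterior rate = 0 + n = 3

3.0


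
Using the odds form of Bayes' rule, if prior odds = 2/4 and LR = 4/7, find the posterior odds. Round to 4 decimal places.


Bayes' rule in odds form: posterior odds = prior odds * LR
= (2 * 4) / (4 * 7)
= 8/28 = 0.2857

0.2857


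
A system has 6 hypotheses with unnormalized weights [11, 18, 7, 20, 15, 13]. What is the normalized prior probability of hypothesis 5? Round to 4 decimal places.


The normalized prior is the weight divided by the total.
Total weight = 84
P(H5) = 15 / 84 = 0.1786

0.1786


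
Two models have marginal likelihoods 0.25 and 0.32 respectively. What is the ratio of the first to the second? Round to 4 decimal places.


Evidence ratio = 0.25 / 0.32
= 0.7812

0.7812


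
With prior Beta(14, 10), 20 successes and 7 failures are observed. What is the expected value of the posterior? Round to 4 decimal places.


Posterior = Beta(34, 17)
E[theta] = alpha/(alpha+beta)
= 34/51 = 0.6667

0.6667


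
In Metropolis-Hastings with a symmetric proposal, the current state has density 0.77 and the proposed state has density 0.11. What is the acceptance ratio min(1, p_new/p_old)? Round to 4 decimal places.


Ratio = p_new / p_old = 0.11 / 0.77 = 0.1429
Acceptance = min(1, 0.1429) = 0.1429

0.1429


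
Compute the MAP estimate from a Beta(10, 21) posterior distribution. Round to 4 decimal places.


MAP = mode of Beta distribution
= (alpha - 1)/(alpha + beta - 2)
= (10-1)/(10+21-2)
= 9/29 = 0.3103

0.3103


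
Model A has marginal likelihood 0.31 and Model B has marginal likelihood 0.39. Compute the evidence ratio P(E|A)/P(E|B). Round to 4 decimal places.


Evidence ratio = P(E|A) / P(E|B)
= 0.31 / 0.39
= 0.7949

0.7949


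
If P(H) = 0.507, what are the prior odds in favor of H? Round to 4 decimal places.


Prior odds = P(H) / (1 - P(H))
= 0.507 / 0.493
= 1.0284

1.0284


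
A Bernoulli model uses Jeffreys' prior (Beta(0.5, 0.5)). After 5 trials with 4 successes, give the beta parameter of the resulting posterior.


Posterior = Beta(prior_alpha + successes, prior_beta + failures)
= Beta(0.5 + 4, 0.5 + 1)
Posterior beta = 0.5 + (n - k) = 0.5 + 1 = 1.5

1.5


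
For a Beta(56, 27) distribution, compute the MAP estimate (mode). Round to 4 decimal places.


MAP = mode = (a-1)/(a+b-2)
= (56-1)/(56+27-2)
= 55/81 = 0.679

0.679


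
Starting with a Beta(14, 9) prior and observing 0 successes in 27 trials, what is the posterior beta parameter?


Posterior beta = prior beta + failures
Failures = 27 - 0 = 27
beta_post = 9 + 27 = 36

36


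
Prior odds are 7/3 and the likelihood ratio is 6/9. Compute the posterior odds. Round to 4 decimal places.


Posterior odds = prior odds * likelihood ratio
= (7/3) * (6/9)
= 42 / 27
= 1.5556

1.5556


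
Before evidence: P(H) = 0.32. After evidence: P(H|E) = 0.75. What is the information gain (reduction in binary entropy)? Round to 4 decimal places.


Prior entropy = 0.9044
Posterior entropy = 0.8113
Information gain = 0.9044 - 0.8113 = 0.0931

0.0931


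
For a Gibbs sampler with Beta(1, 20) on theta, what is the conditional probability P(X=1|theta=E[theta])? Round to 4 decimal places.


E[theta] = 1/(1+20) = 0.0476
P(X=1|theta) = theta = 0.0476

0.0476


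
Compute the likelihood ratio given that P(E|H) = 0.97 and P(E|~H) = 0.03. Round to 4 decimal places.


LR = P(E|H) / P(E|~H)
= 0.97 / 0.03 = 32.3333

32.3333


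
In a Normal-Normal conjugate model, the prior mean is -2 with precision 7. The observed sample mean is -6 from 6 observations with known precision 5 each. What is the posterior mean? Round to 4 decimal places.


Posterior precision = tau0 + n*tau = 7 + 6*5 = 37
Posterior mean = (tau0*mu0 + n*tau*xbar) / posterior_precision
= (7*-2 + 6*5*-6) / 37
= -194 / 37 = -5.2432

-5.2432


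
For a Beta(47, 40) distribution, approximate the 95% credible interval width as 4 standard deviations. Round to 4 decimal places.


Variance of Beta(a,b) = ab / ((a+b)^2 * (a+b+1))
= 47*40 / ((87)^2 * 88)
= 0.0028
SD = sqrt(0.0028) = 0.0531
Width = 4 * SD = 0.2125

0.2125


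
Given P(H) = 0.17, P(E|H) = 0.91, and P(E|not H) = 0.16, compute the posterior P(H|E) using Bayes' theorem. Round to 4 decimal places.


By Bayes' theorem: P(H|E) = P(E|H)*P(H) / P(E)
P(E) = P(E|H)*P(H) + P(E|not H)*P(not H)
P(E) = 0.91*0.17 + 0.16*0.83 = 0.2875
P(H|E) = 0.91*0.17 / 0.2875 = 0.5381

0.5381


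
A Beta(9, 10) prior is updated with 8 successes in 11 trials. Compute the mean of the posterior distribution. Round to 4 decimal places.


After update: Beta(17, 13)
Mean = 17 / (17 + 13) = 17 / 30
= 0.5667

0.5667


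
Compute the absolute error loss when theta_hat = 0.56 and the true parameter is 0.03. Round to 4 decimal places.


L = |theta_hat - theta_true|
= |0.56 - 0.03| = 0.53

0.53


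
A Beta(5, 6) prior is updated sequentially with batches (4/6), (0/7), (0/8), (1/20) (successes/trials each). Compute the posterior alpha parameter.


Sequential conjugate updating is equivalent to a single batch update.
Total successes across all batches = 5
alpha_posterior = alpha_prior + total_successes = 5 + 5
= 10

10


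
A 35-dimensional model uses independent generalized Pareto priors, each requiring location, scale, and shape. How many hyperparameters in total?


Per parameter: 3 (location, scale, and shape).
Total = 35 * 3 = 105

105


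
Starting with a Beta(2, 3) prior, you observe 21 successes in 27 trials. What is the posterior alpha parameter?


For a Beta-Binomial conjugate model:
Posterior alpha = prior alpha + number of successes
= 2 + 21 = 23

23


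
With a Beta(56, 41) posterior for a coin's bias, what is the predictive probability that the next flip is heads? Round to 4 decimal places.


The predictive probability equals the posterior mean.
P(next = heads) = alpha / (alpha + beta)
= 56 / 97 = 0.5773

0.5773


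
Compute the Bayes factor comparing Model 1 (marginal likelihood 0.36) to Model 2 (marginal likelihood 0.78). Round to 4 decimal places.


BF12 = marginal likelihood of M1 / marginal likelihood of M2
= 0.36/0.78
= 0.4615

0.4615


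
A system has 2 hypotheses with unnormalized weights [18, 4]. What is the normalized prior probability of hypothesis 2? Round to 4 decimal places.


The normalized prior is the weight divided by the total.
Total weight = 22
P(H2) = 4 / 22 = 0.1818

0.1818


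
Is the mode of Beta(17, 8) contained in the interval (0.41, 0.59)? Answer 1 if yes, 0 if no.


Mode = (a-1)/(a+b-2) = 16/23 = 0.6957
Interval: (0.41, 0.59)
Contains mode? 0

0


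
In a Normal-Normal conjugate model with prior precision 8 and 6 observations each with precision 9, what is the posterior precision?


Posterior precision = prior precision + n * observation precision
= 8 + 6 * 9
= 8 + 54 = 62

62


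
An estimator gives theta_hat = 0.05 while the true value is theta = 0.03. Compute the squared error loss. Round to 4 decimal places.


The squared error loss is (theta_hat - theta)^2
= (0.05 - 0.03)^2
= (0.02)^2 = 0.0004

0.0004


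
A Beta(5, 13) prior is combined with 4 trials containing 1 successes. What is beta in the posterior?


In conjugate updating:
beta_posterior = beta_prior + (n - k)
= 13 + (4 - 1)
= 13 + 3 = 16

16


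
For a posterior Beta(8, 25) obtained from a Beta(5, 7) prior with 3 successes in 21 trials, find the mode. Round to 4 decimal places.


Mode = (alpha - 1) / (alpha + beta - 2)
= 7 / 31
= 0.2258

0.2258


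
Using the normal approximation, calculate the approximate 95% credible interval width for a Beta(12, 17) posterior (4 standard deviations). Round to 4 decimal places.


Var(Beta) = 12*17/(29^2 * 30) = 0.0081
SD = 0.0899
Width ~ 4*SD = 0.3597

0.3597


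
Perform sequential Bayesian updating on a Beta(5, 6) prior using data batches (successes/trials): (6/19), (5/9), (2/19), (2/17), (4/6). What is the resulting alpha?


Accumulate successes: 19
Posterior alpha = prior alpha + sum of successes
= 5 + 19 = 24

24


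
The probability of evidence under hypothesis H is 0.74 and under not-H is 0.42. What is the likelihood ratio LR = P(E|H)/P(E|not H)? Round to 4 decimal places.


LR = 0.74 / 0.42
= 1.7619

1.7619


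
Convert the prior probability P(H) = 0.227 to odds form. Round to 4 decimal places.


P(not H) = 1 - 0.227 = 0.773
Odds = 0.227 / 0.773 = 0.2937

0.2937


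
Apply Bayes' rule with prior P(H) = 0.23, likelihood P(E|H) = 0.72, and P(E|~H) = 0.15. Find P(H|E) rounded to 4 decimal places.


Step 1: Compute marginal P(E) = P(E|H)P(H) + P(E|~H)P(~H)
= 0.72*0.23 + 0.15*0.77 = 0.2811
Step 2: P(H|E) = P(E|H)P(H)/P(E) = 0.1656/0.2811
= 0.5891

0.5891


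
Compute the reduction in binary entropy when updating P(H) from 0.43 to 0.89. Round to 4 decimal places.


H_before = -p*log2(p) - (1-p)*log2(1-p) for p=0.43: 0.9858
H_after for p=0.89: 0.4999
Reduction = 0.9858 - 0.4999 = 0.4859

0.4859


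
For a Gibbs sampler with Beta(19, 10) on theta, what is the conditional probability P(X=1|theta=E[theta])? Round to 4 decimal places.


E[theta] = 19/(19+10) = 0.6552
P(X=1|theta) = theta = 0.6552

0.6552


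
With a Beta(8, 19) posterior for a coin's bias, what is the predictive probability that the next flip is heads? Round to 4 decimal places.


The predictive probability equals the posterior mean.
P(next = heads) = alpha / (alpha + beta)
= 8 / 27 = 0.2963

0.2963


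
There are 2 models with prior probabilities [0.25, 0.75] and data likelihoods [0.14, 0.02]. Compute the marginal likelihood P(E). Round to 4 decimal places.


P(E) = sum over models of P(M_i) * P(E|M_i)
= 0.25*0.14 + 0.75*0.02
= 0.05

0.05


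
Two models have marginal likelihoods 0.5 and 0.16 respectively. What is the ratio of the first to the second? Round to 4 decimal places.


Evidence ratio = 0.5 / 0.16
= 3.125

3.125


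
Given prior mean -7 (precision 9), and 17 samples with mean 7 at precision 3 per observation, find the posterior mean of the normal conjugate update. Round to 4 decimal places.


The posterior mean is a precision-weighted average of prior and data.
Post. prec. = 9 + 51 = 60
Post. mean = (-63 + 357)/60 = 294/60 = 4.9

4.9


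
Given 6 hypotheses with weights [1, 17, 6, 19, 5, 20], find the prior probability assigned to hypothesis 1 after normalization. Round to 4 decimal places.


To normalize, divide each weight by the sum of all weights.
Sum = 68
Prior(H1) = 1/68 = 0.0147

0.0147


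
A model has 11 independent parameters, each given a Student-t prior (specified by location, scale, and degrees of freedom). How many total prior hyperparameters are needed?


Each Student-t prior needs 3 hyperparameters (location, scale, and degrees of freedom).
Total = 3 * 11 = 33

33


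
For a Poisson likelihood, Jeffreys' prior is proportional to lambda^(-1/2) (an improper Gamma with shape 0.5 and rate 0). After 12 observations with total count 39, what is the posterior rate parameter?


Jeffreys' prior for Poisson is proportional to lambda^(-1/2).
Posterior is Gamma(0.5 + S, 0 + n) = Gamma(0.5 + 39, 12).
Posterior rate = 0 + n = 12

12.0


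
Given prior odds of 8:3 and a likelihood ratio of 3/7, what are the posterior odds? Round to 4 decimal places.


Posterior odds = prior odds * LR
Prior odds = 8/3 = 2.6667
LR = 3/7 = 0.4286
Posterior odds = 2.6667 * 0.4286 = 1.1429

1.1429


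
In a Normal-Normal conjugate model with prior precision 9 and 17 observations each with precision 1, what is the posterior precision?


Posterior precision = prior precision + n * observation precision
= 9 + 17 * 1
= 9 + 17 = 26

26


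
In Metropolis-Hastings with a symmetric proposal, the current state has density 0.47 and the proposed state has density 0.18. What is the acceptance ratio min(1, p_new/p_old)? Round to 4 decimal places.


Ratio = p_new / p_old = 0.18 / 0.47 = 0.383
Acceptance = min(1, 0.383) = 0.383

0.383


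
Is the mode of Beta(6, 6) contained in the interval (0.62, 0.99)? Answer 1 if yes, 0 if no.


Mode = (a-1)/(a+b-2) = 5/10 = 0.5
Interval: (0.62, 0.99)
Contains mode? 0

0


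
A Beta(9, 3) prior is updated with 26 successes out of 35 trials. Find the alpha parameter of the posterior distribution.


In the Beta-Binomial conjugate update:
alpha_post = alpha_prior + successes
= 9 + 26
= 35

35


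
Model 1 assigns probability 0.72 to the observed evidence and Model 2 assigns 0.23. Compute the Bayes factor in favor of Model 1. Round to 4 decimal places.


BF = P(data|M1) / P(data|M2)
= 0.72 / 0.23 = 3.1304

3.1304


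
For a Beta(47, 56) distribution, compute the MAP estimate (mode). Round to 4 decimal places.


MAP = mode = (a-1)/(a+b-2)
= (47-1)/(47+56-2)
= 46/101 = 0.4554

0.4554


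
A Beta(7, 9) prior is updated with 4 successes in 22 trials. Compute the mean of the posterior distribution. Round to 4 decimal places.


After update: Beta(11, 27)
Mean = 11 / (11 + 27) = 11 / 38
= 0.2895

0.2895


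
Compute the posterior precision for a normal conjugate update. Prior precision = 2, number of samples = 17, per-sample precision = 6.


tau_post = tau_0 + n * tau
= 2 + 17 * 6 = 104

104


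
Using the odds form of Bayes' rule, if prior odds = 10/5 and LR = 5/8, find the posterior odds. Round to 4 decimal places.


Bayes' rule in odds form: posterior odds = prior odds * LR
= (10 * 5) / (5 * 8)
= 50/40 = 1.25

1.25


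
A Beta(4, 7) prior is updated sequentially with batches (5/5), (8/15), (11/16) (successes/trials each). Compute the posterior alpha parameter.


Sequential conjugate updating is equivalent to a single batch update.
Total successes across all batches = 24
alpha_posterior = alpha_prior + total_successes = 4 + 24
= 28

28


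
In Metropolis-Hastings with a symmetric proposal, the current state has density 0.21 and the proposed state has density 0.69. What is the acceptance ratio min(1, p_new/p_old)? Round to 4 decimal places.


Ratio = p_new / p_old = 0.69 / 0.21 = 3.2857
Acceptance = min(1, 3.2857) = 1.0

1.0


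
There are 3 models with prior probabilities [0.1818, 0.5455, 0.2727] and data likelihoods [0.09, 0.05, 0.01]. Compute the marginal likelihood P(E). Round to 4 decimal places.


P(E) = sum over models of P(M_i) * P(E|M_i)
= 0.1818*0.09 + 0.5455*0.05 + 0.2727*0.01
= 0.0464

0.0464


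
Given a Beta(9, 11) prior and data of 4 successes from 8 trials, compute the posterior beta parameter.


Number of failures = 8 - 4 = 4
Posterior beta = 11 + 4 = 15

15


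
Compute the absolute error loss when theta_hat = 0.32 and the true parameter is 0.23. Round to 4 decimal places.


L = |theta_hat - theta_true|
= |0.32 - 0.23| = 0.09

0.09


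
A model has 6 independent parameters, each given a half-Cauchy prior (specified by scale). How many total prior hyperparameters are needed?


Each half-Cauchy prior needs 1 hyperparameter (scale).
Total = 1 * 6 = 6

6


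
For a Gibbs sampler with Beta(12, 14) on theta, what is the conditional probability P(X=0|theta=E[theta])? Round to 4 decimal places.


E[theta] = 12/(12+14) = 0.4615
P(X=0|theta) = 1 - theta = 0.5385

0.5385


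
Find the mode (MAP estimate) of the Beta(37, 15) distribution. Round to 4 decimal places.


For Beta(a,b) with a,b > 1:
Mode = (a-1)/(a+b-2) = (37-1)/(52-2)
= 36/50 = 0.72

0.72


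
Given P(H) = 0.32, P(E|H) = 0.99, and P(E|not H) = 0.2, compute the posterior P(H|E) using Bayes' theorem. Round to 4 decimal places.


By Bayes' theorem: P(H|E) = P(E|H)*P(H) / P(E)
P(E) = P(E|H)*P(H) + P(E|not H)*P(not H)
P(E) = 0.99*0.32 + 0.2*0.68 = 0.4528
P(H|E) = 0.99*0.32 / 0.4528 = 0.6996

0.6996


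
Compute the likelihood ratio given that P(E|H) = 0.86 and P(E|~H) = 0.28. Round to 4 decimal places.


LR = P(E|H) / P(E|~H)
= 0.86 / 0.28 = 3.0714

3.0714


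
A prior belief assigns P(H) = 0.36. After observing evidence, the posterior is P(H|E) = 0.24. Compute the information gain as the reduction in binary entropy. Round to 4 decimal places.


H(prior) = -0.36*log2(0.36) - 0.64*log2(0.64)
= 0.9427
H(post) = -0.24*log2(0.24) - 0.76*log2(0.76)
= 0.795
IG = 0.9427 - 0.795 = 0.1476

0.1476


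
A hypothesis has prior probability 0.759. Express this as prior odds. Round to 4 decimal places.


Odds = P(H) / P(not H) = 0.759 / 0.241
= 3.1494

3.1494


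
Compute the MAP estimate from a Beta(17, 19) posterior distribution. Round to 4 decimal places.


MAP = mode of Beta distribution
= (alpha - 1)/(alpha + beta - 2)
= (17-1)/(17+19-2)
= 16/34 = 0.4706

0.4706


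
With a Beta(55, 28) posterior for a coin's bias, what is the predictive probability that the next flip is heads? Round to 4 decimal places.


The predictive probability equals the posterior mean.
P(next = heads) = alpha / (alpha + beta)
= 55 / 83 = 0.6627

0.6627


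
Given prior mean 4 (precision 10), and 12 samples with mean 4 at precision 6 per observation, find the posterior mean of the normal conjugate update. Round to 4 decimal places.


The posterior mean is a precision-weighted average of prior and data.
Post. prec. = 10 + 72 = 82
Post. mean = (40 + 288)/82 = 328/82 = 4.0

4.0


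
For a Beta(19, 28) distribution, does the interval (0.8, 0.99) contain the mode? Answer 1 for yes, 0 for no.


Mode of Beta(a,b) = (a-1)/(a+b-2)
= (19-1)/(19+28-2) = 0.4
Check: 0.8 <= 0.4 <= 0.99?
Result: 0

0


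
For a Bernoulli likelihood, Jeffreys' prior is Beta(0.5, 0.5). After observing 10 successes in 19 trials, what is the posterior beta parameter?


Jeffreys' prior for Bernoulli is Beta(0.5, 0.5).
Posterior is Beta(0.5 + k, 0.5 + n - k).
Posterior beta = 0.5 + (n - k) = 0.5 + 9 = 9.5

9.5


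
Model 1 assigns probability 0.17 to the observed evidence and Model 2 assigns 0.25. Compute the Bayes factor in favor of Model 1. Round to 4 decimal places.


BF = P(data|M1) / P(data|M2)
= 0.17 / 0.25 = 0.68

0.68


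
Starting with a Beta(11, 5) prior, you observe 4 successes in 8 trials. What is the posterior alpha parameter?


For a Beta-Binomial conjugate model:
Posterior alpha = prior alpha + number of successes
= 11 + 4 = 15

15


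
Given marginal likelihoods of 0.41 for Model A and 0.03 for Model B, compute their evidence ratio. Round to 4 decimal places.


Ratio = ML(A) / ML(B) = 0.41/0.03
= 13.6667

13.6667


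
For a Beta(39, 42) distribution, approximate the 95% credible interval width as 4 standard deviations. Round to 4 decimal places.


Variance of Beta(a,b) = ab / ((a+b)^2 * (a+b+1))
= 39*42 / ((81)^2 * 82)
= 0.003
SD = sqrt(0.003) = 0.0552
Width = 4 * SD = 0.2207

0.2207


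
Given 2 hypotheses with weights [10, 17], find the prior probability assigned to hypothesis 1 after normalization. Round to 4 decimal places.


To normalize, divide each weight by the sum of all weights.
Sum = 27
Prior(H1) = 10/27 = 0.3704

0.3704


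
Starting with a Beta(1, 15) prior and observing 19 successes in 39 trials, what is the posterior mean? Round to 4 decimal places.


Posterior parameters: alpha = 1 + 19 = 20
beta = 15 + 20 = 35
Posterior mean = alpha / (alpha + beta) = 20 / 55
= 0.3636

0.3636


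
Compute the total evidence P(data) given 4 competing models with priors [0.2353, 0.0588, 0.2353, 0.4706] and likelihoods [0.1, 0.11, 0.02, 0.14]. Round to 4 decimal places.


Marginal likelihood = sum P(model_i) * P(data|model_i)
Model 1: 0.2353 * 0.1 = 0.0235
Model 2: 0.0588 * 0.11 = 0.0065
Model 3: 0.2353 * 0.02 = 0.0047
Model 4: 0.4706 * 0.14 = 0.0659
Total = 0.1006

0.1006


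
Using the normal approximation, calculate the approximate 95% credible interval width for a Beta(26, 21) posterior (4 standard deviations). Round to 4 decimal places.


Var(Beta) = 26*21/(47^2 * 48) = 0.0051
SD = 0.0718
Width ~ 4*SD = 0.287

0.287


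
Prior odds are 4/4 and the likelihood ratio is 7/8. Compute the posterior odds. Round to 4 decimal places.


Posterior odds = prior odds * likelihood ratio
= (4/4) * (7/8)
= 28 / 32
= 0.875

0.875


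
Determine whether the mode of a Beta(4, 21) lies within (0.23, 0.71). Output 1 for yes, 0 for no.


First find the mode: (a-1)/(a+b-2) = 0.1304
Is 0.1304 in (0.23, 0.71)? 0

0


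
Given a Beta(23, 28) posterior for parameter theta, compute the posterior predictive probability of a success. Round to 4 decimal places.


For a Beta-Bernoulli model, the predictive probability is the mean:
P(success) = 23/(23+28) = 23/51 = 0.451

0.451


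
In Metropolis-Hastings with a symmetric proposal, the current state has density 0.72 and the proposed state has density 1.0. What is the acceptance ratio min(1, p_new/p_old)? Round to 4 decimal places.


Ratio = p_new / p_old = 1.0 / 0.72 = 1.3889
Acceptance = min(1, 1.3889) = 1.0

1.0


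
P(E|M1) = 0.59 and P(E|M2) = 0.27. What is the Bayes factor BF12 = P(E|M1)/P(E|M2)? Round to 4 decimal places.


Bayes factor BF12 = P(E|M1) / P(E|M2)
= 0.59 / 0.27
= 2.1852

2.1852


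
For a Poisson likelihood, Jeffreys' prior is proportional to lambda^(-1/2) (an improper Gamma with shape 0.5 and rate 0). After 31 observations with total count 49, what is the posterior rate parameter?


Jeffreys' prior for Poisson is proportional to lambda^(-1/2).
Posterior is Gamma(0.5 + S, 0 + n) = Gamma(0.5 + 49, 31).
Posterior rate = 0 + n = 31

31.0


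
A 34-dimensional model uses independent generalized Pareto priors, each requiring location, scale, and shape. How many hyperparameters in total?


Per parameter: 3 (location, scale, and shape).
Total = 34 * 3 = 102

102


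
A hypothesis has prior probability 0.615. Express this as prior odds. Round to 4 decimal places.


Odds = P(H) / P(not H) = 0.615 / 0.385
= 1.5974

1.5974


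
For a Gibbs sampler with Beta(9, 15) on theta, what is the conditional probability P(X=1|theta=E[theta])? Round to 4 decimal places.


E[theta] = 9/(9+15) = 0.375
P(X=1|theta) = theta = 0.375

0.375


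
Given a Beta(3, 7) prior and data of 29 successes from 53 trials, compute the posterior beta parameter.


Number of failures = 53 - 29 = 24
Posterior beta = 7 + 24 = 31

31


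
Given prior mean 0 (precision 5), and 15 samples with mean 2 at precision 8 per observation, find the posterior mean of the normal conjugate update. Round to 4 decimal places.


The posterior mean is a precision-weighted average of prior and data.
Post. prec. = 5 + 120 = 125
Post. mean = (0 + 240)/125 = 240/125 = 1.92

1.92


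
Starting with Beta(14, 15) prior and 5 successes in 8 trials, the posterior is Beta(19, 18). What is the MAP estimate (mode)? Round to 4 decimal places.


The mode of Beta(a, b) when a > 1 and b > 1 is (a-1)/(a+b-2)
= (19 - 1) / (19 + 18 - 2)
= 18 / 35
= 0.5143

0.5143


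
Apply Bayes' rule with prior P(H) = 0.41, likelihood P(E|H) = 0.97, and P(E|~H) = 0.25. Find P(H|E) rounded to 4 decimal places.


Step 1: Compute marginal P(E) = P(E|H)P(H) + P(E|~H)P(~H)
= 0.97*0.41 + 0.25*0.59 = 0.5452
Step 2: P(H|E) = P(E|H)P(H)/P(E) = 0.3977/0.5452
= 0.7295

0.7295


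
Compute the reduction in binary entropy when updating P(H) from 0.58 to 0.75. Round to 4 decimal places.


H_before = -p*log2(p) - (1-p)*log2(1-p) for p=0.58: 0.9815
H_after for p=0.75: 0.8113
Reduction = 0.9815 - 0.8113 = 0.1702

0.1702


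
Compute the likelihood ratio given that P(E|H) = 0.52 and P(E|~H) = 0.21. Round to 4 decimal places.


LR = P(E|H) / P(E|~H)
= 0.52 / 0.21 = 2.4762

2.4762


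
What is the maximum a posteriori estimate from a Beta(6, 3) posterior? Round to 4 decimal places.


The MAP estimate equals the mode of the distribution.
Mode of Beta(a,b) = (a-1)/(a+b-2)
= 5/7
= 0.7143

0.7143


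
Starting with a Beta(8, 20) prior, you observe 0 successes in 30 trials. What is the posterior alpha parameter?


For a Beta-Binomial conjugate model:
Posterior alpha = prior alpha + number of successes
= 8 + 0 = 8

8


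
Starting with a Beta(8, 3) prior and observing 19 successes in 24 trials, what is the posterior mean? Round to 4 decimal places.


Posterior parameters: alpha = 8 + 19 = 27
beta = 3 + 5 = 8
Posterior mean = alpha / (alpha + beta) = 27 / 35
= 0.7714

0.7714


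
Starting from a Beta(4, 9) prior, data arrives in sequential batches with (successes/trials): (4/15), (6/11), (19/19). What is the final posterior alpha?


In sequential Bayesian updating, we sum all successes.
Total successes = 29
Final alpha = 4 + 29 = 33

33


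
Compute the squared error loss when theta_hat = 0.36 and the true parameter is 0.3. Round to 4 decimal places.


L = (theta_hat - theta_true)^2
= (0.36 - 0.3)^2
= 0.06^2 = 0.0036

0.0036


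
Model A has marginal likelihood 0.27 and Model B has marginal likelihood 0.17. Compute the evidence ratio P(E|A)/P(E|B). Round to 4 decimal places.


Evidence ratio = P(E|A) / P(E|B)
= 0.27 / 0.17
= 1.5882

1.5882


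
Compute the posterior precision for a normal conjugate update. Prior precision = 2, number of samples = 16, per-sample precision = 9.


tau_post = tau_0 + n * tau
= 2 + 16 * 9 = 146

146


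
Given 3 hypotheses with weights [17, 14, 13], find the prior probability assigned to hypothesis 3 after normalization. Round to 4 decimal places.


To normalize, divide each weight by the sum of all weights.
Sum = 44
Prior(H3) = 13/44 = 0.2955

0.2955


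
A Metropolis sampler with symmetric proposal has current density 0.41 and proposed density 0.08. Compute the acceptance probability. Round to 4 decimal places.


For symmetric proposals, acceptance = min(1, pi(x*)/pi(x))
= min(1, 0.08/0.41)
= min(1, 0.1951) = 0.1951

0.1951


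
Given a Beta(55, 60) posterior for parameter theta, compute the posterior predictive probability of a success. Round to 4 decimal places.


For a Beta-Bernoulli model, the predictive probability is the mean:
P(success) = 55/(55+60) = 55/115 = 0.4783

0.4783


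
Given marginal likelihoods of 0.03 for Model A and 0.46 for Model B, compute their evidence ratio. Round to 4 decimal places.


Ratio = ML(A) / ML(B) = 0.03/0.46
= 0.0652

0.0652


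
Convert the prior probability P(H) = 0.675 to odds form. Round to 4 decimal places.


P(not H) = 1 - 0.675 = 0.325
Odds = 0.675 / 0.325 = 2.0769

2.0769


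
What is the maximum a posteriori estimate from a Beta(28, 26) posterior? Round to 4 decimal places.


The MAP estimate equals the mode of the distribution.
Mode of Beta(a,b) = (a-1)/(a+b-2)
= 27/52
= 0.5192

0.5192


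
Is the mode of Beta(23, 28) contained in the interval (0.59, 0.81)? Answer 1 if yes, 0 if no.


Mode = (a-1)/(a+b-2) = 22/49 = 0.449
Interval: (0.59, 0.81)
Contains mode? 0

0


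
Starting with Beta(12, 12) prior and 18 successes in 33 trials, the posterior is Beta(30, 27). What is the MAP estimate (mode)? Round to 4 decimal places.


The mode of Beta(a, b) when a > 1 and b > 1 is (a-1)/(a+b-2)
= (30 - 1) / (30 + 27 - 2)
= 29 / 55
= 0.5273

0.5273


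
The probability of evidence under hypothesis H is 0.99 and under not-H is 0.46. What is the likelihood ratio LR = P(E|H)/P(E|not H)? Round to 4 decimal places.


LR = 0.99 / 0.46
= 2.1522

2.1522


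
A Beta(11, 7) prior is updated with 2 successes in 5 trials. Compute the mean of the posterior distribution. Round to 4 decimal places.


After update: Beta(13, 10)
Mean = 13 / (13 + 10) = 13 / 23
= 0.5652

0.5652


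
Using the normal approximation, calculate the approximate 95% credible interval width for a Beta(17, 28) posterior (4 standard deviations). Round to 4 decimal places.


Var(Beta) = 17*28/(45^2 * 46) = 0.0051
SD = 0.0715
Width ~ 4*SD = 0.2859

0.2859


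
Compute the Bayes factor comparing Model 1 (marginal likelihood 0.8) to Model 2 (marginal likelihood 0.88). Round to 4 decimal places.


BF12 = marginal likelihood of M1 / marginal likelihood of M2
= 0.8/0.88
= 0.9091

0.9091


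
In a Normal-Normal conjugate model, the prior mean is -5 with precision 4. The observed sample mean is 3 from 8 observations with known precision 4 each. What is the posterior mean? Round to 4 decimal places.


Posterior precision = tau0 + n*tau = 4 + 8*4 = 36
Posterior mean = (tau0*mu0 + n*tau*xbar) / posterior_precision
= (4*-5 + 8*4*3) / 36
= 76 / 36 = 2.1111

2.1111


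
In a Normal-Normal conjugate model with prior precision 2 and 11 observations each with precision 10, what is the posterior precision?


Posterior precision = prior precision + n * observation precision
= 2 + 11 * 10
= 2 + 110 = 112

112


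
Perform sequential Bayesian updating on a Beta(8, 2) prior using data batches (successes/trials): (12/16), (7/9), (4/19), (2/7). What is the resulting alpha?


Accumulate successes: 25
Posterior alpha = prior alpha + sum of successes
= 8 + 25 = 33

33


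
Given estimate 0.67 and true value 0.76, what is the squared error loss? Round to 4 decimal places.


Squared error = (estimate - true)^2
Difference = -0.09
Loss = -0.09^2 = 0.0081

0.0081


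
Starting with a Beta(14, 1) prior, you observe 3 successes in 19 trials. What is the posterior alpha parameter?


For a Beta-Binomial conjugate model:
Posterior alpha = prior alpha + number of successes
= 14 + 3 = 17

17


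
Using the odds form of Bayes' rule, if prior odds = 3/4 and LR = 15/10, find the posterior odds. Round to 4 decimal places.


Bayes' rule in odds form: posterior odds = prior odds * LR
= (3 * 15) / (4 * 10)
= 45/40 = 1.125

1.125


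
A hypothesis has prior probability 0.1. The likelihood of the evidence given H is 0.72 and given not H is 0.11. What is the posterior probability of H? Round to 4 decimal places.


Using Bayes' theorem:
P(E) = 0.1 * 0.72 + 0.9 * 0.11
P(E) = 0.171
P(H|E) = (0.1 * 0.72) / 0.171 = 0.4211

0.4211


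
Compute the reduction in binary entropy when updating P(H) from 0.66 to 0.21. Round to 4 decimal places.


H_before = -p*log2(p) - (1-p)*log2(1-p) for p=0.66: 0.9248
H_after for p=0.21: 0.7415
Reduction = 0.9248 - 0.7415 = 0.1833

0.1833


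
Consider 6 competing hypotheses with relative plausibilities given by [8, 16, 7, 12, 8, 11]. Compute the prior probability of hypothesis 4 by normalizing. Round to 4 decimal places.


Sum of weights = 8 + 16 + 7 + 12 + 8 + 11 = 62
Normalized prior for H4 = 12 / 62
= 0.1935

0.1935


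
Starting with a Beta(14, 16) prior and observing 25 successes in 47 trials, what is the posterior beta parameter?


Posterior beta = prior beta + failures
Failures = 47 - 25 = 22
beta_post = 16 + 22 = 38

38


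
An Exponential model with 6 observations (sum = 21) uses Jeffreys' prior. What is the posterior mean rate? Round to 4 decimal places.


Posterior Gamma(6, 21)
E[lambda] = 6/21 = 0.2857

0.2857


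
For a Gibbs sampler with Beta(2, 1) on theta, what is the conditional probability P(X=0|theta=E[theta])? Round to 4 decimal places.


E[theta] = 2/(2+1) = 0.6667
P(X=0|theta) = 1 - theta = 0.3333

0.3333


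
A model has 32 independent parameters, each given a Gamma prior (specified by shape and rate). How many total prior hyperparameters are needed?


Each Gamma prior needs 2 hyperparameters (shape and rate).
Total = 2 * 32 = 64

64


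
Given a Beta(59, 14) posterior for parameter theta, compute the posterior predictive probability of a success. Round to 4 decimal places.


For a Beta-Bernoulli model, the predictive probability is the mean:
P(success) = 59/(59+14) = 59/73 = 0.8082

0.8082


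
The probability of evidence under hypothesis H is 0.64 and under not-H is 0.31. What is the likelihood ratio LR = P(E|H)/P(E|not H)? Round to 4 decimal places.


LR = 0.64 / 0.31
= 2.0645

2.0645


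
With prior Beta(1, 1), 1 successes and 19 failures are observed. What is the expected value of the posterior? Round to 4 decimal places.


Posterior = Beta(2, 20)
E[theta] = alpha/(alpha+beta)
= 2/22 = 0.0909

0.0909


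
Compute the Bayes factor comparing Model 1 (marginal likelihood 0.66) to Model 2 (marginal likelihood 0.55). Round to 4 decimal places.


BF12 = marginal likelihood of M1 / marginal likelihood of M2
= 0.66/0.55
= 1.2

1.2


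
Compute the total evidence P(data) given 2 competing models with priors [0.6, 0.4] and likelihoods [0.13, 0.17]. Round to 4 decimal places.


Marginal likelihood = sum P(model_i) * P(data|model_i)
Model 1: 0.6 * 0.13 = 0.078
Model 2: 0.4 * 0.17 = 0.068
Total = 0.146

0.146


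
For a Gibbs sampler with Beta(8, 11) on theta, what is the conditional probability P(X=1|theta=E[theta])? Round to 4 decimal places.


E[theta] = 8/(8+11) = 0.4211
P(X=1|theta) = theta = 0.4211

0.4211


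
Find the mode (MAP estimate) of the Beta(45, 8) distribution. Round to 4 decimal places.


For Beta(a,b) with a,b > 1:
Mode = (a-1)/(a+b-2) = (45-1)/(53-2)
= 44/51 = 0.8627

0.8627


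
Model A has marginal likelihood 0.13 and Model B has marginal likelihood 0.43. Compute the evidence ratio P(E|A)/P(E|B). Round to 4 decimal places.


Evidence ratio = P(E|A) / P(E|B)
= 0.13 / 0.43
= 0.3023

0.3023


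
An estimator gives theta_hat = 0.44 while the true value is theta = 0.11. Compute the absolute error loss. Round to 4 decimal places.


The absolute error loss is |theta_hat - theta|
= |0.44 - 0.11|
= 0.33

0.33


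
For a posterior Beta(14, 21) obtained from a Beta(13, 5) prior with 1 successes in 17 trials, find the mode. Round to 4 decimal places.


Mode = (alpha - 1) / (alpha + beta - 2)
= 13 / 33
= 0.3939

0.3939


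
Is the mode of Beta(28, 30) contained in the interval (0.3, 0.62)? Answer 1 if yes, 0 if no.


Mode = (a-1)/(a+b-2) = 27/56 = 0.4821
Interval: (0.3, 0.62)
Contains mode? 1

1


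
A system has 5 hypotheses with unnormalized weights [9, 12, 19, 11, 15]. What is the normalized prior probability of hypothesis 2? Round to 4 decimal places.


The normalized prior is the weight divided by the total.
Total weight = 66
P(H2) = 12 / 66 = 0.1818

0.1818


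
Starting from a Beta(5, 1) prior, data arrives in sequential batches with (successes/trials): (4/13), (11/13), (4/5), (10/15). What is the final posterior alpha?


In sequential Bayesian updating, we sum all successes.
Total successes = 29
Final alpha = 5 + 29 = 34

34


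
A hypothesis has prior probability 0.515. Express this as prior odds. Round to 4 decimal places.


Odds = P(H) / P(not H) = 0.515 / 0.485
= 1.0619

1.0619


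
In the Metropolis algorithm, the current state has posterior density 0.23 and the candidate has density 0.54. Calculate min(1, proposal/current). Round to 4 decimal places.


Ratio = 0.54/0.23 = 2.3478
Acceptance probability = min(1, 2.3478)
= 1.0

1.0


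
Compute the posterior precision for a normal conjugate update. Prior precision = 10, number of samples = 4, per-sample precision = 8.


tau_post = tau_0 + n * tau
= 10 + 4 * 8 = 42

42


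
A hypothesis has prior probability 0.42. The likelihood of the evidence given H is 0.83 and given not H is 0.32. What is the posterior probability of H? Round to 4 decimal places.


Using Bayes' theorem:
P(E) = 0.42 * 0.83 + 0.58 * 0.32
P(E) = 0.5342
P(H|E) = (0.42 * 0.83) / 0.5342 = 0.6526

0.6526


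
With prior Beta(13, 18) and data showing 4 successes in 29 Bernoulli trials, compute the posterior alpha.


Conjugate update: alpha_posterior = alpha_prior + k
= 13 + 4 = 17

17
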